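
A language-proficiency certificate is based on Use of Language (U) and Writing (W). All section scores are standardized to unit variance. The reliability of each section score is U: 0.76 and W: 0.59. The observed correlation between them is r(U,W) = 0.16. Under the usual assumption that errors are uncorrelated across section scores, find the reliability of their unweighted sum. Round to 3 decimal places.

Var(U+W) = 2 + 2·[0.16] = 2 + 0.32 = 2.32.
Under uncorrelated errors the observed covariances equal the true-score covariances, so only the own-variance terms attenuate.
True-score variance = [0.76 + 0.59] + 0.32 = 1.35 + 0.32 = 1.67.
Reliability = 1.67 / 2.32 = 0.720.

0.720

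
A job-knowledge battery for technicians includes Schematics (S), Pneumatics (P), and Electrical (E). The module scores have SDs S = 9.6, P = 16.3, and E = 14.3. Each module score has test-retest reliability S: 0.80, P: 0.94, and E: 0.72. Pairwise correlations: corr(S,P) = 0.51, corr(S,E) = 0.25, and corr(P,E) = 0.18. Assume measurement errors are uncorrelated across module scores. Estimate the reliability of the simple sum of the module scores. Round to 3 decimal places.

0.895

Var(S+P+E) = 9.6² + 16.3² + 14.3² + 2·[9.6·16.3·0.51 + 9.6·14.3·0.25 + 16.3·14.3·0.18] = 562.34 + 312.162 = 874.502.
Because errors are independent across components, Cov(Tᵢ,Tⱼ) = Cov(Xᵢ,Xⱼ); the off-diagonal part of the true-score variance is the same as above.
True-score variance = [9.6²·0.80 + 16.3²·0.94 + 14.3²·0.72] + 312.162 = 470.709 + 312.162 = 782.871.
Reliability = 782.871 / 874.502 = 0.895.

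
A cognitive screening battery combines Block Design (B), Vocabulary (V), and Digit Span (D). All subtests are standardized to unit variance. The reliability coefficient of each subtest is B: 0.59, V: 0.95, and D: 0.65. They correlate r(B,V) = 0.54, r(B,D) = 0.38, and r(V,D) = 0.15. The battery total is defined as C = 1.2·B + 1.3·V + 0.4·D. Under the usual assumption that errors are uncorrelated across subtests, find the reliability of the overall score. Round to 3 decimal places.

0.867

Var(C) = 1.2² + 1.3² + 0.4² + 2·[1.56·0.54 + 0.48·0.38 + 0.52·0.15] = 3.29 + 2.2056 = 5.4956.
Under uncorrelated errors the observed covariances equal the true-score covariances, so only the own-variance terms attenuate.
True-score variance = [1.2²·0.59 + 1.3²·0.95 + 0.4²·0.65] + 2.2056 = 2.5591 + 2.2056 = 4.7647.
Reliability = 4.7647 / 5.4956 = 0.867.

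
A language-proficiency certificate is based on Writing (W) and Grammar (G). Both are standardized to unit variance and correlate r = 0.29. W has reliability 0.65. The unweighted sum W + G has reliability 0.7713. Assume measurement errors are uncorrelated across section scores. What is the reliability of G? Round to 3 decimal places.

Var(W+G) = 2 + 2·0.29 = 2.580.
True-score variance = ρ_W + ρ_G + 2·0.29, so 0.7713 = (0.65 + ρ_G + 0.58) / 2.580.
ρ_G = 0.7713·2.580 − 0.65 − 0.58 = 0.760.

0.760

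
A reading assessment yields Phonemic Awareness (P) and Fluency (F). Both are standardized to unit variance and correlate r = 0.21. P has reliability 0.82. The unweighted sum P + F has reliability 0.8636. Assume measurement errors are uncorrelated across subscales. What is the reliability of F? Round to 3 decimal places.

0.850

Var(P+F) = 2 + 2·0.21 = 2.420.
True-score variance = ρ_P + ρ_F + 2·0.21, so 0.8636 = (0.82 + ρ_F + 0.42) / 2.420.
ρ_F = 0.8636·2.420 − 0.82 − 0.42 = 0.850.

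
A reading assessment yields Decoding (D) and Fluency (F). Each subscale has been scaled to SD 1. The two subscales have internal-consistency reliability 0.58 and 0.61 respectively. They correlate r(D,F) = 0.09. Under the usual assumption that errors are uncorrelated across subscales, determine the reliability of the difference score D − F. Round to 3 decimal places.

0.555

Var(D−F) = 1 + 1 − 2·0.09 = 2 − 0.18 = 1.82.
With uncorrelated errors the cross-covariances are all true-score covariance, so they carry over unchanged; only the diagonal terms shrink to ρᵢσᵢ².
True-score variance = [0.58 + 0.61] − 0.18 = 1.19 − 0.18 = 1.01.
Reliability = 1.01 / 1.82 = 0.555.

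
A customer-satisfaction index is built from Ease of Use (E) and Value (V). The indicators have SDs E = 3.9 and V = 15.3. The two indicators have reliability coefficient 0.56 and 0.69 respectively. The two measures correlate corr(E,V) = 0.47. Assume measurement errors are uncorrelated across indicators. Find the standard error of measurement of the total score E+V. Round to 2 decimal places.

8.90

Var(total) = 249.3 + 56.0898 = 305.39.
True-score variance = 170.04 + 56.0898 = 226.13, so reliability = 0.7405.
Error variance = 305.39 − 226.13 = 79.2603; SEM = √79.2603 = 8.90.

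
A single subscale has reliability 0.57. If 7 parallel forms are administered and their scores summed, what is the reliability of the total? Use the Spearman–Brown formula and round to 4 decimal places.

ρ_k = kρ / (1 + (k−1)ρ) = 7·0.57 / (1 + 6·0.57) = 3.990 / 4.420 = 0.9027.

0.9027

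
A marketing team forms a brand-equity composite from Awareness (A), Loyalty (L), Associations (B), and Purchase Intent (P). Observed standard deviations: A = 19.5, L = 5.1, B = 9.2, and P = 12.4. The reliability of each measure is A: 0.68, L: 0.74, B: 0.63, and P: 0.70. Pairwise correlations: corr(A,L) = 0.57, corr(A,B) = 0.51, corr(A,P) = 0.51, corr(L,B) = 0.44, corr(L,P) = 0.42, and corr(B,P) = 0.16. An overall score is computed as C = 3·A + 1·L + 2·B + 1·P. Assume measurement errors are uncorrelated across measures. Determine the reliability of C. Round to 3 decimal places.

Var(C) = 3²·19.5² + 5.1² + 2²·9.2² + 12.4² + 2·[3·19.5·5.1·0.57 + 6·19.5·9.2·0.51 + 3·19.5·12.4·0.51 + 2·5.1·9.2·0.44 + 5.1·12.4·0.42 + 2·9.2·12.4·0.16] = 3940.58 + 2386.67 = 6327.25.
Because errors are independent across components, Cov(Tᵢ,Tⱼ) = Cov(Xᵢ,Xⱼ); the off-diagonal part of the true-score variance is the same as above.
True-score variance = [3²·19.5²·0.68 + 5.1²·0.74 + 2²·9.2²·0.63 + 12.4²·0.70] + 2386.67 = 2667.3 + 2386.67 = 5053.97.
Reliability = 5053.97 / 6327.25 = 0.799.

0.799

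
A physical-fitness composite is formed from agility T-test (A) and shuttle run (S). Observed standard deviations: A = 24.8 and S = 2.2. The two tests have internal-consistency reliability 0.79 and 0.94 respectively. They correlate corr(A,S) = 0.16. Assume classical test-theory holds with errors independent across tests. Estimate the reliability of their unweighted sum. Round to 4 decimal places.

0.7969

Var(A+S) = 24.8² + 2.2² + 2·[24.8·2.2·0.16] = 619.88 + 17.4592 = 637.339.
Because errors are independent across components, Cov(Tᵢ,Tⱼ) = Cov(Xᵢ,Xⱼ); the off-diagonal part of the true-score variance is the same as above.
True-score variance = [24.8²·0.79 + 2.2²·0.94] + 17.4592 = 490.431 + 17.4592 = 507.89.
Reliability = 507.89 / 637.339 = 0.7969.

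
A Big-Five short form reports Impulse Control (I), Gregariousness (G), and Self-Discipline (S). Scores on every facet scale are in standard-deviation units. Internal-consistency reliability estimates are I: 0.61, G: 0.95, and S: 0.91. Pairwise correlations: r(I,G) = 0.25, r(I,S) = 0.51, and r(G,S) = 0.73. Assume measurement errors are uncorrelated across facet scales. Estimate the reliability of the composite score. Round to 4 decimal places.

0.9114

Var(I+G+S) = 3 + 2·[0.25 + 0.51 + 0.73] = 3 + 2.98 = 5.98.
With uncorrelated errors the cross-covariances are all true-score covariance, so they carry over unchanged; only the diagonal terms shrink to ρᵢσᵢ².
True-score variance = [0.61 + 0.95 + 0.91] + 2.98 = 2.47 + 2.98 = 5.45.
Reliability = 5.45 / 5.98 = 0.9114.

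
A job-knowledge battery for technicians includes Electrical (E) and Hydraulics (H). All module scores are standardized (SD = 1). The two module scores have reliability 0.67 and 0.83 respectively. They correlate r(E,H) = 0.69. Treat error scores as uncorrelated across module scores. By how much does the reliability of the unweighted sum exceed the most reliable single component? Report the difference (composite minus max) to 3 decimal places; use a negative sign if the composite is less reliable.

0.022

Var(sum) = 2 + 1.38 = 3.38; true-score variance = 1.5 + 1.38 = 2.88; composite reliability = 0.8521.
Max component reliability = 0.8300.
Difference = 0.8521 − 0.8300 = 0.022.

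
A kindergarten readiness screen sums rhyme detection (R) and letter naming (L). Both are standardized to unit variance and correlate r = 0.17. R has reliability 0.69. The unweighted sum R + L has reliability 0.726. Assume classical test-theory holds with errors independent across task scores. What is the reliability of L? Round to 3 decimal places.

Var(R+L) = 2 + 2·0.17 = 2.340.
True-score variance = ρ_R + ρ_L + 2·0.17, so 0.726 = (0.69 + ρ_L + 0.34) / 2.340.
ρ_L = 0.726·2.340 − 0.69 − 0.34 = 0.669.

0.669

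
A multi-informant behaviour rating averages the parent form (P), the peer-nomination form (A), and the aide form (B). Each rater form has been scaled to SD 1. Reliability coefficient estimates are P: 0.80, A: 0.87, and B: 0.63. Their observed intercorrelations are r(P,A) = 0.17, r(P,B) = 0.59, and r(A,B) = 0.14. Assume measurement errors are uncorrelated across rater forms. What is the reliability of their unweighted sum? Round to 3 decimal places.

0.854

Var(P+A+B) = 3 + 2·[0.17 + 0.59 + 0.14] = 3 + 1.8 = 4.8.
Because errors are independent across components, Cov(Tᵢ,Tⱼ) = Cov(Xᵢ,Xⱼ); the off-diagonal part of the true-score variance is the same as above.
True-score variance = [0.80 + 0.87 + 0.63] + 1.8 = 2.3 + 1.8 = 4.1.
Reliability = 4.1 / 4.8 = 0.854.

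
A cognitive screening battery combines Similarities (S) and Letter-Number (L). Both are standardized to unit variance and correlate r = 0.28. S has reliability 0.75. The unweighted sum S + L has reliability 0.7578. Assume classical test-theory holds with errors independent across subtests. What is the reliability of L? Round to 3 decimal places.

Var(S+L) = 2 + 2·0.28 = 2.560.
True-score variance = ρ_S + ρ_L + 2·0.28, so 0.7578 = (0.75 + ρ_L + 0.56) / 2.560.
ρ_L = 0.7578·2.560 − 0.75 − 0.56 = 0.630.

0.630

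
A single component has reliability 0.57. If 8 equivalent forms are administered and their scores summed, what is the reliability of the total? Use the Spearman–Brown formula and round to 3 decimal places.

ρ_k = kρ / (1 + (k−1)ρ) = 8·0.57 / (1 + 7·0.57) = 4.560 / 4.990 = 0.914.

0.914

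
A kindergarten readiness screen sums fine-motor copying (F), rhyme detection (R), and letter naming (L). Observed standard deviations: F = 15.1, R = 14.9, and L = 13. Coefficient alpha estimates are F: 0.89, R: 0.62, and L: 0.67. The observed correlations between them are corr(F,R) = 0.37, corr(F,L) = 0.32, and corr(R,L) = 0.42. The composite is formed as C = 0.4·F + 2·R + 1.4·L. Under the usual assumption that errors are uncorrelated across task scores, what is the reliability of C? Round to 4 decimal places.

0.7646

Var(C) = 0.4²·15.1² + 2²·14.9² + 1.4²·13² + 2·[0.8·15.1·14.9·0.37 + 0.56·15.1·13·0.32 + 2.8·14.9·13·0.42] = 1255.76 + 659.13 = 1914.89.
Under uncorrelated errors the observed covariances equal the true-score covariances, so only the own-variance terms attenuate.
True-score variance = [0.4²·15.1²·0.89 + 2²·14.9²·0.62 + 1.4²·13²·0.67] + 659.13 = 804.984 + 659.13 = 1464.11.
Reliability = 1464.11 / 1914.89 = 0.7646.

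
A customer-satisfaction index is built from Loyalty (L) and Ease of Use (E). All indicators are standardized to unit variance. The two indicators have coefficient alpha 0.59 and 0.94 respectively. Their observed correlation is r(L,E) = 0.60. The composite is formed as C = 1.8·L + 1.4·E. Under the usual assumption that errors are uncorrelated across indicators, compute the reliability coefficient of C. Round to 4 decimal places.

Var(C) = 1.8² + 1.4² + 2·[2.52·0.60] = 5.2 + 3.024 = 8.224.
Under uncorrelated errors the observed covariances equal the true-score covariances, so only the own-variance terms attenuate.
True-score variance = [1.8²·0.59 + 1.4²·0.94] + 3.024 = 3.754 + 3.024 = 6.778.
Reliability = 6.778 / 8.224 = 0.8242.

0.8242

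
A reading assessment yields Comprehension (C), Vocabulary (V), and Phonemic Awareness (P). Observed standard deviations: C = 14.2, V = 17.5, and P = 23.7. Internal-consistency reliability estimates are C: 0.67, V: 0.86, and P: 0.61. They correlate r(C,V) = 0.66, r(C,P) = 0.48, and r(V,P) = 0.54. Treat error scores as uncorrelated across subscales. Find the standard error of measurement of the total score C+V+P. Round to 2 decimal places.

Var(total) = 1069.58 + 1099.03 = 2168.61.
True-score variance = 741.105 + 1099.03 = 1840.13, so reliability = 0.8485.
Error variance = 2168.61 − 1840.13 = 328.475; SEM = √328.475 = 18.12.

18.12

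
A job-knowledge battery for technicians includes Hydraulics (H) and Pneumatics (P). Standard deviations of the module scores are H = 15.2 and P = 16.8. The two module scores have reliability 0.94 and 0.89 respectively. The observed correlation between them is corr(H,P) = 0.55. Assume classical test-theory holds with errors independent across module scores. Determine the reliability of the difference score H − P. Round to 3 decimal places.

0.807

Var(H−P) = 15.2² + 16.8² − 2·15.2·16.8·0.55 = 513.28 − 280.896 = 232.384.
Because errors are independent across components, Cov(Tᵢ,Tⱼ) = Cov(Xᵢ,Xⱼ); the off-diagonal part of the true-score variance is the same as above.
True-score variance = [15.2²·0.94 + 16.8²·0.89] − 280.896 = 468.371 − 280.896 = 187.475.
Reliability = 187.475 / 232.384 = 0.807.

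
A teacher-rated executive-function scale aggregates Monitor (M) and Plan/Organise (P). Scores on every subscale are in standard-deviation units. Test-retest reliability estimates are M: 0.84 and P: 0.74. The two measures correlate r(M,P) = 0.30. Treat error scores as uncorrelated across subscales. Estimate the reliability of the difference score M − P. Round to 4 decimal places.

Var(M−P) = 1 + 1 − 2·0.30 = 2 − 0.6 = 1.4.
Under uncorrelated errors the observed covariances equal the true-score covariances, so only the own-variance terms attenuate.
True-score variance = [0.84 + 0.74] − 0.6 = 1.58 − 0.6 = 0.98.
Reliability = 0.98 / 1.4 = 0.7000.

0.7000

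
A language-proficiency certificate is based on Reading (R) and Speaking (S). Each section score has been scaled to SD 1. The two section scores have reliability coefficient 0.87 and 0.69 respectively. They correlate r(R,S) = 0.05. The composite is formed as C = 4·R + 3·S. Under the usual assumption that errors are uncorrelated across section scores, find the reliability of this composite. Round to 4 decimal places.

Var(C) = 4² + 3² + 2·[12·0.05] = 25 + 1.2 = 26.2.
Because errors are independent across components, Cov(Tᵢ,Tⱼ) = Cov(Xᵢ,Xⱼ); the off-diagonal part of the true-score variance is the same as above.
True-score variance = [4²·0.87 + 3²·0.69] + 1.2 = 20.13 + 1.2 = 21.33.
Reliability = 21.33 / 26.2 = 0.8141.

0.8141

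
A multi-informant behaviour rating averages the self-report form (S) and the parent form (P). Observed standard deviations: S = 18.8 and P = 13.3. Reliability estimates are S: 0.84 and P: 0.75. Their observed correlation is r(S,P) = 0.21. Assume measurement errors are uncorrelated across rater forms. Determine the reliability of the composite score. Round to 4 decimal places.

0.8414

Var(S+P) = 18.8² + 13.3² + 2·[18.8·13.3·0.21] = 530.33 + 105.017 = 635.347.
With uncorrelated errors the cross-covariances are all true-score covariance, so they carry over unchanged; only the diagonal terms shrink to ρᵢσᵢ².
True-score variance = [18.8²·0.84 + 13.3²·0.75] + 105.017 = 429.557 + 105.017 = 534.574.
Reliability = 534.574 / 635.347 = 0.8414.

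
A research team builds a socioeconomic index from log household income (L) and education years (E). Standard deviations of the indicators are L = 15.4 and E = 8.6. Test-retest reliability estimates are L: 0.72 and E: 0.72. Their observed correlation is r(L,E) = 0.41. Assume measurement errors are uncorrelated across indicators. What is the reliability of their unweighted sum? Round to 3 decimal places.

Var(L+E) = 15.4² + 8.6² + 2·[15.4·8.6·0.41] = 311.12 + 108.601 = 419.721.
Because errors are independent across components, Cov(Tᵢ,Tⱼ) = Cov(Xᵢ,Xⱼ); the off-diagonal part of the true-score variance is the same as above.
True-score variance = [15.4²·0.72 + 8.6²·0.72] + 108.601 = 224.006 + 108.601 = 332.607.
Reliability = 332.607 / 419.721 = 0.792.

0.792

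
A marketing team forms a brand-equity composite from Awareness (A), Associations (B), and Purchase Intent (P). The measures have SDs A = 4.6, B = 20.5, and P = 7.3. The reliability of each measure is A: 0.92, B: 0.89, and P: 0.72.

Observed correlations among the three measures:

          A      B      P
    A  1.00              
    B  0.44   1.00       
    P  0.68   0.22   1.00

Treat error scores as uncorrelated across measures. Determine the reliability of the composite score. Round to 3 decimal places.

0.909

Var(A+B+P) = 4.6² + 20.5² + 7.3² + 2·[4.6·20.5·0.44 + 4.6·7.3·0.68 + 20.5·7.3·0.22] = 494.7 + 194.499 = 689.199.
Because errors are independent across components, Cov(Tᵢ,Tⱼ) = Cov(Xᵢ,Xⱼ); the off-diagonal part of the true-score variance is the same as above.
True-score variance = [4.6²·0.92 + 20.5²·0.89 + 7.3²·0.72] + 194.499 = 431.858 + 194.499 = 626.357.
Reliability = 626.357 / 689.199 = 0.909.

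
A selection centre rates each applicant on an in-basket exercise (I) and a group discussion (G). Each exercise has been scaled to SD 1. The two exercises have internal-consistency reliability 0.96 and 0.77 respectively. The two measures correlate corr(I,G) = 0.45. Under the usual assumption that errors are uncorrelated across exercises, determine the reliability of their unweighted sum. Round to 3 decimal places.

0.907

Var(I+G) = 2 + 2·[0.45] = 2 + 0.9 = 2.9.
With uncorrelated errors the cross-covariances are all true-score covariance, so they carry over unchanged; only the diagonal terms shrink to ρᵢσᵢ².
True-score variance = [0.96 + 0.77] + 0.9 = 1.73 + 0.9 = 2.63.
Reliability = 2.63 / 2.9 = 0.907.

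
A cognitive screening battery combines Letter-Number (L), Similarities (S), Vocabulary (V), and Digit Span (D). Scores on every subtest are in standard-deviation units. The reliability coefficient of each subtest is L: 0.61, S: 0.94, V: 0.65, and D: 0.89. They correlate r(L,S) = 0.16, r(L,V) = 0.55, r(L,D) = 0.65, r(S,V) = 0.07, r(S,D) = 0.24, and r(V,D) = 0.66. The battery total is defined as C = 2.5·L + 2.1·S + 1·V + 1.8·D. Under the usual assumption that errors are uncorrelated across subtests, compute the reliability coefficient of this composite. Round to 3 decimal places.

Var(C) = 2.5² + 2.1² + 1 + 1.8² + 2·[5.25·0.16 + 2.5·0.55 + 4.5·0.65 + 2.1·0.07 + 3.78·0.24 + 1.8·0.66] = 14.9 + 14.7644 = 29.6644.
Because errors are independent across components, Cov(Tᵢ,Tⱼ) = Cov(Xᵢ,Xⱼ); the off-diagonal part of the true-score variance is the same as above.
True-score variance = [2.5²·0.61 + 2.1²·0.94 + 0.65 + 1.8²·0.89] + 14.7644 = 11.4915 + 14.7644 = 26.2559.
Reliability = 26.2559 / 29.6644 = 0.885.

0.885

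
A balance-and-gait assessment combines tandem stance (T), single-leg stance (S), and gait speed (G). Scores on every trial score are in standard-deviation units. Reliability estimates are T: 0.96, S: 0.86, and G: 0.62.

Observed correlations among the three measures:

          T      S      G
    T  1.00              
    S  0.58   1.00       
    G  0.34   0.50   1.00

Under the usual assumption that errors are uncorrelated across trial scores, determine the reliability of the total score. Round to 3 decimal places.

Var(T+S+G) = 3 + 2·[0.58 + 0.34 + 0.50] = 3 + 2.84 = 5.84.
Because errors are independent across components, Cov(Tᵢ,Tⱼ) = Cov(Xᵢ,Xⱼ); the off-diagonal part of the true-score variance is the same as above.
True-score variance = [0.96 + 0.86 + 0.62] + 2.84 = 2.44 + 2.84 = 5.28.
Reliability = 5.28 / 5.84 = 0.904.

0.904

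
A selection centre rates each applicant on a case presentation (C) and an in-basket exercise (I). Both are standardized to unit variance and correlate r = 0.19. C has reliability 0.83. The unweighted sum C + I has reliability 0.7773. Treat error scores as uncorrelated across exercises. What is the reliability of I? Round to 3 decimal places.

0.640

Var(C+I) = 2 + 2·0.19 = 2.380.
True-score variance = ρ_C + ρ_I + 2·0.19, so 0.7773 = (0.83 + ρ_I + 0.38) / 2.380.
ρ_I = 0.7773·2.380 − 0.83 − 0.38 = 0.640.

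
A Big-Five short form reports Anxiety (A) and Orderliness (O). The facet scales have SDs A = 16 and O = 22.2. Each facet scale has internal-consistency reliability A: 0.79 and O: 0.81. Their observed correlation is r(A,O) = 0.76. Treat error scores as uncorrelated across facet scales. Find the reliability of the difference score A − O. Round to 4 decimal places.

0.2945

Var(A−O) = 16² + 22.2² − 2·16·22.2·0.76 = 748.84 − 539.904 = 208.936.
With uncorrelated errors the cross-covariances are all true-score covariance, so they carry over unchanged; only the diagonal terms shrink to ρᵢσᵢ².
True-score variance = [16²·0.79 + 22.2²·0.81] − 539.904 = 601.44 − 539.904 = 61.5364.
Reliability = 61.5364 / 208.936 = 0.2945.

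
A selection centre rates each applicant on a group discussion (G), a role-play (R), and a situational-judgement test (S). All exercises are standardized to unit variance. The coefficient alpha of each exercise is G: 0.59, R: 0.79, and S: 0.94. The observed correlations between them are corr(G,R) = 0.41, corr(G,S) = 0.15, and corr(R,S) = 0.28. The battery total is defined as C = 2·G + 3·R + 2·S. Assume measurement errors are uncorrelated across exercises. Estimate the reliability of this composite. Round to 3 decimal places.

0.858

Var(C) = 2² + 3² + 2² + 2·[6·0.41 + 4·0.15 + 6·0.28] = 17 + 9.48 = 26.48.
Because errors are independent across components, Cov(Tᵢ,Tⱼ) = Cov(Xᵢ,Xⱼ); the off-diagonal part of the true-score variance is the same as above.
True-score variance = [2²·0.59 + 3²·0.79 + 2²·0.94] + 9.48 = 13.23 + 9.48 = 22.71.
Reliability = 22.71 / 26.48 = 0.858.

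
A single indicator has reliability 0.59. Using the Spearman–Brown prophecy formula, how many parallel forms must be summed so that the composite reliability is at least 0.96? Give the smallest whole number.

k ≥ ρ*(1−ρ₁)/(ρ₁(1−ρ*)) = 0.96·0.41 / (0.59·0.04) = 16.678.
Smallest integer k = 17.

17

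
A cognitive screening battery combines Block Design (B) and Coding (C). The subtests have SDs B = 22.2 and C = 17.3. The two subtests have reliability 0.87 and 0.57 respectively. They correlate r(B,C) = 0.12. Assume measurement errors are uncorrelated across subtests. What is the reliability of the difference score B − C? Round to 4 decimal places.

0.7246

Var(B−C) = 22.2² + 17.3² − 2·22.2·17.3·0.12 = 792.13 − 92.1744 = 699.956.
Because errors are independent across components, Cov(Tᵢ,Tⱼ) = Cov(Xᵢ,Xⱼ); the off-diagonal part of the true-score variance is the same as above.
True-score variance = [22.2²·0.87 + 17.3²·0.57] − 92.1744 = 599.366 − 92.1744 = 507.192.
Reliability = 507.192 / 699.956 = 0.7246.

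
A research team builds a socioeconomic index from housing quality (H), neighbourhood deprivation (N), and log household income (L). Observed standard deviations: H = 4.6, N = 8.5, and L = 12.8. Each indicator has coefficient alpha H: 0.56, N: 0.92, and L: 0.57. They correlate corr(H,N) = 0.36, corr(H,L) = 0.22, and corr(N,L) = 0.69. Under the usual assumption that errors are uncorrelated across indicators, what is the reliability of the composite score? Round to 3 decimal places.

0.815

Var(H+N+L) = 4.6² + 8.5² + 12.8² + 2·[4.6·8.5·0.36 + 4.6·12.8·0.22 + 8.5·12.8·0.69] = 257.25 + 204.203 = 461.453.
With uncorrelated errors the cross-covariances are all true-score covariance, so they carry over unchanged; only the diagonal terms shrink to ρᵢσᵢ².
True-score variance = [4.6²·0.56 + 8.5²·0.92 + 12.8²·0.57] + 204.203 = 171.708 + 204.203 = 375.912.
Reliability = 375.912 / 461.453 = 0.815.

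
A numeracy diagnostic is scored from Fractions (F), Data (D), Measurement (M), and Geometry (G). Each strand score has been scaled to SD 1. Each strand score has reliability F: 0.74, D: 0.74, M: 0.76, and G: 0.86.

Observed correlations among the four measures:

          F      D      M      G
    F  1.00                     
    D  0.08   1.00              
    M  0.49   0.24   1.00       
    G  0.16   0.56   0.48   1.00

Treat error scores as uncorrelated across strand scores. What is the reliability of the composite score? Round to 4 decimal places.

0.8878

Var(F+D+M+G) = 4 + 2·[0.08 + 0.49 + 0.16 + 0.24 + 0.56 + 0.48] = 4 + 4.02 = 8.02.
Because errors are independent across components, Cov(Tᵢ,Tⱼ) = Cov(Xᵢ,Xⱼ); the off-diagonal part of the true-score variance is the same as above.
True-score variance = [0.74 + 0.74 + 0.76 + 0.86] + 4.02 = 3.1 + 4.02 = 7.12.
Reliability = 7.12 / 8.02 = 0.8878.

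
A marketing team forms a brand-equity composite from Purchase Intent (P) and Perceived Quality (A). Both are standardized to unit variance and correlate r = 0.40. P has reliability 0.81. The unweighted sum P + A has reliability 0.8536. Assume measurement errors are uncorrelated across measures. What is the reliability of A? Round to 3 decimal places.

Var(P+A) = 2 + 2·0.40 = 2.800.
True-score variance = ρ_P + ρ_A + 2·0.40, so 0.8536 = (0.81 + ρ_A + 0.80) / 2.800.
ρ_A = 0.8536·2.800 − 0.81 − 0.80 = 0.780.

0.780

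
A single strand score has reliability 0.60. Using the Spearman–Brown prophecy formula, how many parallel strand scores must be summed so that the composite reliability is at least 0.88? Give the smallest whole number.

5

k ≥ ρ*(1−ρ₁)/(ρ₁(1−ρ*)) = 0.88·0.40 / (0.60·0.12) = 4.889.
Smallest integer k = 5.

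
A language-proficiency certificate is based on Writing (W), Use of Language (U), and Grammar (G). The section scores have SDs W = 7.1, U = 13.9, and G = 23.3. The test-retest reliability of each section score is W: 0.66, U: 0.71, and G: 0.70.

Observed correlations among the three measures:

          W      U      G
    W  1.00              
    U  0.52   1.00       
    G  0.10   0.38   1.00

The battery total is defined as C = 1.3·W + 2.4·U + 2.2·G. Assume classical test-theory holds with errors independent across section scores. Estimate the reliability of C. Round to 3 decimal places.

Var(C) = 1.3²·7.1² + 2.4²·13.9² + 2.2²·23.3² + 2·[3.12·7.1·13.9·0.52 + 2.86·7.1·23.3·0.10 + 5.28·13.9·23.3·0.38] = 3825.67 + 1714.48 = 5540.15.
With uncorrelated errors the cross-covariances are all true-score covariance, so they carry over unchanged; only the diagonal terms shrink to ρᵢσᵢ².
True-score variance = [1.3²·7.1²·0.66 + 2.4²·13.9²·0.71 + 2.2²·23.3²·0.70] + 1714.48 = 2685.69 + 1714.48 = 4400.17.
Reliability = 4400.17 / 5540.15 = 0.794.

0.794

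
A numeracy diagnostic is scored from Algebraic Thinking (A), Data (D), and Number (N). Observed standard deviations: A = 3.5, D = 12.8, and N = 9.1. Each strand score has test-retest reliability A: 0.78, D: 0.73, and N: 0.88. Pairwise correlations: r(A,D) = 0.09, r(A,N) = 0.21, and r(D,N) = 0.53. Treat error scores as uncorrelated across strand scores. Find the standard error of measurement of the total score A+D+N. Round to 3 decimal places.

Var(total) = 258.9 + 144.91 = 403.81.
True-score variance = 202.031 + 144.91 = 346.941, so reliability = 0.8592.
Error variance = 403.81 − 346.941 = 56.869; SEM = √56.869 = 7.541.

7.541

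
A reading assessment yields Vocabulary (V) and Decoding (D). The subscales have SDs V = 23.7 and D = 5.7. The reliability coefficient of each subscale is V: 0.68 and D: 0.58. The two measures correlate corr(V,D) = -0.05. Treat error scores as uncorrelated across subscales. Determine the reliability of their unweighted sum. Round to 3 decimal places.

Var(V+D) = 23.7² + 5.7² + 2·[23.7·5.7·(-0.05)] = 594.18 − 13.509 = 580.671.
Under uncorrelated errors the observed covariances equal the true-score covariances, so only the own-variance terms attenuate.
True-score variance = [23.7²·0.68 + 5.7²·0.58] − 13.509 = 400.793 − 13.509 = 387.284.
Reliability = 387.284 / 580.671 = 0.667.

0.667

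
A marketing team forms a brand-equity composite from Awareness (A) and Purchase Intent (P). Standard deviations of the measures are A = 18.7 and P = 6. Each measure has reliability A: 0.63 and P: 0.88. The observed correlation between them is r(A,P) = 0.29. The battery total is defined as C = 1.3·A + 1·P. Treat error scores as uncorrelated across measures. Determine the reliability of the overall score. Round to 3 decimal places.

Var(C) = 1.3²·18.7² + 6² + 2·[1.3·18.7·6·0.29] = 626.976 + 84.5988 = 711.575.
Under uncorrelated errors the observed covariances equal the true-score covariances, so only the own-variance terms attenuate.
True-score variance = [1.3²·18.7²·0.63 + 6²·0.88] + 84.5988 = 403.995 + 84.5988 = 488.594.
Reliability = 488.594 / 711.575 = 0.687.

0.687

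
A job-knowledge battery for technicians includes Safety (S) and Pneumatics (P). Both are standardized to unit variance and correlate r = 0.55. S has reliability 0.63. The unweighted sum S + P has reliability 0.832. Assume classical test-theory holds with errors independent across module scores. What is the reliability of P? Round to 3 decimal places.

0.849

Var(S+P) = 2 + 2·0.55 = 3.100.
True-score variance = ρ_S + ρ_P + 2·0.55, so 0.832 = (0.63 + ρ_P + 1.10) / 3.100.
ρ_P = 0.832·3.100 − 0.63 − 1.10 = 0.849.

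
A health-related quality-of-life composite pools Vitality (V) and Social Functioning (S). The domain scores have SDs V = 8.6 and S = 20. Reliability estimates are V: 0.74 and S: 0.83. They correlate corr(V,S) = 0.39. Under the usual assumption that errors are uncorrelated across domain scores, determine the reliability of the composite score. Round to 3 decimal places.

0.857

Var(V+S) = 8.6² + 20² + 2·[8.6·20·0.39] = 473.96 + 134.16 = 608.12.
Because errors are independent across components, Cov(Tᵢ,Tⱼ) = Cov(Xᵢ,Xⱼ); the off-diagonal part of the true-score variance is the same as above.
True-score variance = [8.6²·0.74 + 20²·0.83] + 134.16 = 386.73 + 134.16 = 520.89.
Reliability = 520.89 / 608.12 = 0.857.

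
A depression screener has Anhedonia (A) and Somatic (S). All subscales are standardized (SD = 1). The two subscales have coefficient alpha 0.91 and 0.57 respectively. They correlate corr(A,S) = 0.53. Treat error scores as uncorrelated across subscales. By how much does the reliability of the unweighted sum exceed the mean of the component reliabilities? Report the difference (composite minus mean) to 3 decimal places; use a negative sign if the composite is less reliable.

0.090

Var(sum) = 2 + 1.06 = 3.06; true-score variance = 1.48 + 1.06 = 2.54; composite reliability = 0.8301.
Mean component reliability = 0.7400.
Difference = 0.8301 − 0.7400 = 0.090.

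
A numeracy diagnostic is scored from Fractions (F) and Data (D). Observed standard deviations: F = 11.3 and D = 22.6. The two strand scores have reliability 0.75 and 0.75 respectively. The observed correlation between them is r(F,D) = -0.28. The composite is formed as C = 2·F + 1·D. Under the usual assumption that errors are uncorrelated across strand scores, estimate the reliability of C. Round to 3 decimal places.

0.653

Var(C) = 2²·11.3² + 22.6² + 2·[2·11.3·22.6·(-0.28)] = 1021.52 − 286.026 = 735.494.
Under uncorrelated errors the observed covariances equal the true-score covariances, so only the own-variance terms attenuate.
True-score variance = [2²·11.3²·0.75 + 22.6²·0.75] − 286.026 = 766.14 − 286.026 = 480.114.
Reliability = 480.114 / 735.494 = 0.653.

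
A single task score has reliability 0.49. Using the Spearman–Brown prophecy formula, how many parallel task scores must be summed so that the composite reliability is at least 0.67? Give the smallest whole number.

k ≥ ρ*(1−ρ₁)/(ρ₁(1−ρ*)) = 0.67·0.51 / (0.49·0.33) = 2.113.
Smallest integer k = 3.

3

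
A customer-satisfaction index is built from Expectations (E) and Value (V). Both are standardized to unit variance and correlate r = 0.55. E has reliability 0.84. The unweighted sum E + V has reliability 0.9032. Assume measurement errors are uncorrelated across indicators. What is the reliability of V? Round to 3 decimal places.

Var(E+V) = 2 + 2·0.55 = 3.100.
True-score variance = ρ_E + ρ_V + 2·0.55, so 0.9032 = (0.84 + ρ_V + 1.10) / 3.100.
ρ_V = 0.9032·3.100 − 0.84 − 1.10 = 0.860.

0.860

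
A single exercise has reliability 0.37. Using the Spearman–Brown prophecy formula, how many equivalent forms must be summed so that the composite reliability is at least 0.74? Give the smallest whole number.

k ≥ ρ*(1−ρ₁)/(ρ₁(1−ρ*)) = 0.74·0.63 / (0.37·0.26) = 4.846.
Smallest integer k = 5.

5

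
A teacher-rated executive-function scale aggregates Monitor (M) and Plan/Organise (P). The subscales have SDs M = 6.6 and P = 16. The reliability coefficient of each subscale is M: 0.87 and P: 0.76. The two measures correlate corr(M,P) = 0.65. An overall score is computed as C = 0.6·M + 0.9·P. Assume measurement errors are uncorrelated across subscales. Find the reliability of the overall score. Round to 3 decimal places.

0.826

Var(C) = 0.6²·6.6² + 0.9²·16² + 2·[0.54·6.6·16·0.65] = 223.042 + 74.1312 = 297.173.
Under uncorrelated errors the observed covariances equal the true-score covariances, so only the own-variance terms attenuate.
True-score variance = [0.6²·6.6²·0.87 + 0.9²·16²·0.76] + 74.1312 = 171.237 + 74.1312 = 245.368.
Reliability = 245.368 / 297.173 = 0.826.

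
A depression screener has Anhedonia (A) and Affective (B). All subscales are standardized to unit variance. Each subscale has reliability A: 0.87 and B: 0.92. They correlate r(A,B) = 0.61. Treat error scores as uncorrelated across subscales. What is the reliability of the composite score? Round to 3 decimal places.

Var(A+B) = 2 + 2·[0.61] = 2 + 1.22 = 3.22.
Because errors are independent across components, Cov(Tᵢ,Tⱼ) = Cov(Xᵢ,Xⱼ); the off-diagonal part of the true-score variance is the same as above.
True-score variance = [0.87 + 0.92] + 1.22 = 1.79 + 1.22 = 3.01.
Reliability = 3.01 / 3.22 = 0.935.

0.935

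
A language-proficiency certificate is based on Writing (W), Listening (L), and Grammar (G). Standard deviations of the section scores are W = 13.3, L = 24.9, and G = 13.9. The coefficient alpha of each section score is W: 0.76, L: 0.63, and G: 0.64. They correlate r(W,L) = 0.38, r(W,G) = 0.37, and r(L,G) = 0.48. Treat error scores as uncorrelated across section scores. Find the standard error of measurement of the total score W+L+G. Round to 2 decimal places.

18.48

Var(total) = 990.11 + 720.759 = 1710.87.
True-score variance = 648.697 + 720.759 = 1369.46, so reliability = 0.8004.
Error variance = 1710.87 − 1369.46 = 341.413; SEM = √341.413 = 18.48.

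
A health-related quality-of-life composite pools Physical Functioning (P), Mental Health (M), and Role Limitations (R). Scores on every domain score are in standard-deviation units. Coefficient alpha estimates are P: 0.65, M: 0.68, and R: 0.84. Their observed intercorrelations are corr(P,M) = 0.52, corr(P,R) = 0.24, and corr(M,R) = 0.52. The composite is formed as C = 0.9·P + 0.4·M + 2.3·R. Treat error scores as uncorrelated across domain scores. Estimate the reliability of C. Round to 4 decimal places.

0.8624

Var(C) = 0.9² + 0.4² + 2.3² + 2·[0.36·0.52 + 2.07·0.24 + 0.92·0.52] = 6.26 + 2.3248 = 8.5848.
With uncorrelated errors the cross-covariances are all true-score covariance, so they carry over unchanged; only the diagonal terms shrink to ρᵢσᵢ².
True-score variance = [0.9²·0.65 + 0.4²·0.68 + 2.3²·0.84] + 2.3248 = 5.0789 + 2.3248 = 7.4037.
Reliability = 7.4037 / 8.5848 = 0.8624.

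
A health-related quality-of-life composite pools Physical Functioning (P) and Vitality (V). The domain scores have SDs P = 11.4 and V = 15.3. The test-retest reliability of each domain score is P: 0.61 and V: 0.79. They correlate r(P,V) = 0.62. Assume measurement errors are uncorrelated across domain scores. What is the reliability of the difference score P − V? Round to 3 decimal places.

0.324

Var(P−V) = 11.4² + 15.3² − 2·11.4·15.3·0.62 = 364.05 − 216.281 = 147.769.
Under uncorrelated errors the observed covariances equal the true-score covariances, so only the own-variance terms attenuate.
True-score variance = [11.4²·0.61 + 15.3²·0.79] − 216.281 = 264.207 − 216.281 = 47.9259.
Reliability = 47.9259 / 147.769 = 0.324.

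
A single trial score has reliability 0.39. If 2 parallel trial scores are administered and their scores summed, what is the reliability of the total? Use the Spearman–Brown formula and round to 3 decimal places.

0.561

ρ_k = kρ / (1 + (k−1)ρ) = 2·0.39 / (1 + 1·0.39) = 0.780 / 1.390 = 0.561.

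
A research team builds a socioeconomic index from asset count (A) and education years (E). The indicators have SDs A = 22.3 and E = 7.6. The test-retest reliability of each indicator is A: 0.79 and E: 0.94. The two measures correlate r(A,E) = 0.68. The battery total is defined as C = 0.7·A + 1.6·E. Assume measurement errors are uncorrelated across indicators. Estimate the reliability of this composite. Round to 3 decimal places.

0.908

Var(C) = 0.7²·22.3² + 1.6²·7.6² + 2·[1.12·22.3·7.6·0.68] = 391.538 + 258.152 = 649.69.
With uncorrelated errors the cross-covariances are all true-score covariance, so they carry over unchanged; only the diagonal terms shrink to ρᵢσᵢ².
True-score variance = [0.7²·22.3²·0.79 + 1.6²·7.6²·0.94] + 258.152 = 331.495 + 258.152 = 589.647.
Reliability = 589.647 / 649.69 = 0.908.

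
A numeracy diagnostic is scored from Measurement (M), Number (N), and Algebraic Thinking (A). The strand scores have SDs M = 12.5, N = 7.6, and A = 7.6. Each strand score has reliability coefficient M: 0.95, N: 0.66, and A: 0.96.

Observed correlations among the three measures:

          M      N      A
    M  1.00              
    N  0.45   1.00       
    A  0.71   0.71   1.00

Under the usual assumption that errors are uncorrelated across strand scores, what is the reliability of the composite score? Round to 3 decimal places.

0.948

Var(M+N+A) = 12.5² + 7.6² + 7.6² + 2·[12.5·7.6·0.45 + 12.5·7.6·0.71 + 7.6·7.6·0.71] = 271.77 + 302.419 = 574.189.
Under uncorrelated errors the observed covariances equal the true-score covariances, so only the own-variance terms attenuate.
True-score variance = [12.5²·0.95 + 7.6²·0.66 + 7.6²·0.96] + 302.419 = 242.009 + 302.419 = 544.428.
Reliability = 544.428 / 574.189 = 0.948.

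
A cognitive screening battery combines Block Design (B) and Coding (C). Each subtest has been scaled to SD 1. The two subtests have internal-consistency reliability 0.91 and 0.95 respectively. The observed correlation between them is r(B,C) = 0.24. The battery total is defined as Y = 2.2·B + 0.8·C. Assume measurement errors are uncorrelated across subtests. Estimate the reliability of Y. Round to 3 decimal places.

0.926

Var(Y) = 2.2² + 0.8² + 2·[1.76·0.24] = 5.48 + 0.8448 = 6.3248.
Because errors are independent across components, Cov(Tᵢ,Tⱼ) = Cov(Xᵢ,Xⱼ); the off-diagonal part of the true-score variance is the same as above.
True-score variance = [2.2²·0.91 + 0.8²·0.95] + 0.8448 = 5.0124 + 0.8448 = 5.8572.
Reliability = 5.8572 / 6.3248 = 0.926.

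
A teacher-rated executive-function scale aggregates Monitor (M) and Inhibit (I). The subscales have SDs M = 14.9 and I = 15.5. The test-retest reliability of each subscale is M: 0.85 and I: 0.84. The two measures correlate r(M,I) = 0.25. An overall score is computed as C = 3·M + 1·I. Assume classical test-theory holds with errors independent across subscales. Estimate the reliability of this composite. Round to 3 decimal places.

0.869

Var(C) = 3²·14.9² + 15.5² + 2·[3·14.9·15.5·0.25] = 2238.34 + 346.425 = 2584.77.
Under uncorrelated errors the observed covariances equal the true-score covariances, so only the own-variance terms attenuate.
True-score variance = [3²·14.9²·0.85 + 15.5²·0.84] + 346.425 = 1900.19 + 346.425 = 2246.61.
Reliability = 2246.61 / 2584.77 = 0.869.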